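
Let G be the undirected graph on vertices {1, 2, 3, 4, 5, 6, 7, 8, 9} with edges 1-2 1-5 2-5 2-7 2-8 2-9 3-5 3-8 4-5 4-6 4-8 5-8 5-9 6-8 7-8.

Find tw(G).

A width-2 tree decomposition is:
Bags: B1 = {4, 6, 8}  B2 = {4, 5, 8}  B3 = {2, 5, 8}  B4 = {2, 5, 9}  B5 = {1, 2, 5}  B6 = {2, 7, 8}  B7 = {3, 5, 8}
Tree: B1–B2, B2–B3, B3–B4, B3–B5, B3–B6, B2–B7
The largest bag has 3 vertices, giving width 2; this decomposition certifies tw(G) ≤ 2. On the other hand G contains the 3-clique {2, 5, 8}. A clique must lie in a single bag of any decomposition, so no decomposition can have width below 2. The upper and lower bounds meet at 2, so that is the treewidth.

2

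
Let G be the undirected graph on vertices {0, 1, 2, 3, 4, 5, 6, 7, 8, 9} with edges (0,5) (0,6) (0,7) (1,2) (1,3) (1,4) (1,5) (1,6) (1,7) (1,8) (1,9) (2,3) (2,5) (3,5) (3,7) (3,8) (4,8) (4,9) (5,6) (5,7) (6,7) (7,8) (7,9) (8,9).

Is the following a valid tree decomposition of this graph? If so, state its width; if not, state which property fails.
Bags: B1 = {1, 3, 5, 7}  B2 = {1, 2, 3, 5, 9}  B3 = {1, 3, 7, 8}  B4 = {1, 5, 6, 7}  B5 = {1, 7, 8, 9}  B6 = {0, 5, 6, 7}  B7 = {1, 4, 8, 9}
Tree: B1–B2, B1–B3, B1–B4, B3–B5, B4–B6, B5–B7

No — bags containing vertex 9 are not connected in the tree.

A tree decomposition must satisfy three properties: every vertex lies in some bag; for every edge, both endpoints lie together in some bag; and for every vertex, the bags containing it form a connected subtree. Here bags containing vertex 9 are not connected in the tree, so the decomposition is invalid.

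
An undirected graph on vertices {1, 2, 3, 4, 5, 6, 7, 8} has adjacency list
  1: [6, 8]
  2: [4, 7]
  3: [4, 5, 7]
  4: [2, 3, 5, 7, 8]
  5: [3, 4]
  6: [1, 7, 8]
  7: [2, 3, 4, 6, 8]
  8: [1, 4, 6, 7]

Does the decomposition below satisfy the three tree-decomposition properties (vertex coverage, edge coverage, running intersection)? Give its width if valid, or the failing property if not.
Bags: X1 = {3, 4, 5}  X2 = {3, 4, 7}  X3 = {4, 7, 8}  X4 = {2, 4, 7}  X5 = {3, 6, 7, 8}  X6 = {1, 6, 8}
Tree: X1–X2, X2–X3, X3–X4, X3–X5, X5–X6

No — bags containing vertex 3 are not connected in the tree.

A tree decomposition must satisfy three properties: every vertex lies in some bag; for every edge, both endpoints lie together in some bag; and for every vertex, the bags containing it form a connected subtree. Here bags containing vertex 3 are not connected in the tree, so the decomposition is invalid.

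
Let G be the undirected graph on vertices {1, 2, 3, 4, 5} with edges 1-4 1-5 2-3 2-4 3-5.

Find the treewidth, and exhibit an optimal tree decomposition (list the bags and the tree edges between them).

Each bag holds 3 vertices, so the decomposition has width 2, which upper-bounds the treewidth. Since 4–2–3–5–1–4 is a cycle in G, G is not acyclic. Forests are exactly the graphs of treewidth ≤ 1, so tw(G) ≥ 2. The upper and lower bounds meet at 2, so that is the treewidth.

Treewidth 2.
One optimal decomposition is:
Bags: B1 = {2, 3, 4}  B2 = {3, 4, 5}  B3 = {1, 4, 5}
Tree: B1–B2, B2–B3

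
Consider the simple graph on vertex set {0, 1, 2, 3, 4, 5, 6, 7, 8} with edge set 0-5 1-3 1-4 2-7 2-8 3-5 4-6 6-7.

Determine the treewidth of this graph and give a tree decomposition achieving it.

Each bag holds 2 vertices, so the decomposition has width 1, which upper-bounds the treewidth. G has an edge, so its treewidth is at least 1. The upper and lower bounds meet at 1, so that is the treewidth.

Treewidth 1.
One such decomposition:
Bags: B1 = {0, 5}  B2 = {3, 5}  B3 = {1, 3}  B4 = {1, 4}  B5 = {4, 6}  B6 = {6, 7}  B7 = {2, 7}  B8 = {2, 8}
Tree: B1–B2, B2–B3, B3–B4, B4–B5, B5–B6, B6–B7, B7–B8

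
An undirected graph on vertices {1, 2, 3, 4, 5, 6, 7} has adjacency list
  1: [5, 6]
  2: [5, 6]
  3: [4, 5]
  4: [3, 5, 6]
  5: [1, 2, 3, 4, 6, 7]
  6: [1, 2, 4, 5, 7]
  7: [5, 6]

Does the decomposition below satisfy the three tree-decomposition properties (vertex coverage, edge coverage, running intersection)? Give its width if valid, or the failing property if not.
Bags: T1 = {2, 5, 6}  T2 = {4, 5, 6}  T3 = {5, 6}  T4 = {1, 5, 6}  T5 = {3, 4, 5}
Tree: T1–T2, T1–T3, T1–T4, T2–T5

No — vertex 7 appears in no bag.

A tree decomposition must satisfy three properties: every vertex lies in some bag; for every edge, both endpoints lie together in some bag; and for every vertex, the bags containing it form a connected subtree. Here vertex 7 appears in no bag, so the decomposition is invalid.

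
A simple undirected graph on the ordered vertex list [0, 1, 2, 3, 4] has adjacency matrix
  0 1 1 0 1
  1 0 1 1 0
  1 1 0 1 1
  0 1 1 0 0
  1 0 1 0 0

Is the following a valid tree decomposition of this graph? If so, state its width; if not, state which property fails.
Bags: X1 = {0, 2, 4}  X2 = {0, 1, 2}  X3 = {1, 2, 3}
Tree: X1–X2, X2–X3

Checking the three conditions: (i) the bags cover all of {0, 1, 2, 3, 4}; (ii) for each edge, some bag contains both endpoints; (iii) the bags containing any fixed vertex form a subtree. All hold, so the decomposition is valid with width 3 − 1 = 2.

Yes; width 2.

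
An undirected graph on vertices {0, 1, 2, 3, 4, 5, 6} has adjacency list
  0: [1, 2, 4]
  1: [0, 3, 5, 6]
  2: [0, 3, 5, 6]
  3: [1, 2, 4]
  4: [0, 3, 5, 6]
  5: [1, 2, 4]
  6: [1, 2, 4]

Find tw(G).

A width-3 tree decomposition is:
Bags: B1 = {1, 2, 3, 4}  B2 = {0, 1, 2, 4}  B3 = {1, 2, 4, 6}  B4 = {1, 2, 4, 5}
Tree: B1–B2, B2–B3, B3–B4
The largest bag has 4 vertices, giving width 3; this decomposition certifies tw(G) ≤ 3. For the lower bound: the 4 vertex sets {2,3}, {0,4}, {1}, {6} are disjoint, each induces a connected subgraph, and every pair is joined by at least one edge of G. Contracting each set to a single vertex therefore yields K_{4} as a minor, and since treewidth is minor-monotone, tw(G) ≥ tw(K_{4}) = 3. Therefore the treewidth is 3.

3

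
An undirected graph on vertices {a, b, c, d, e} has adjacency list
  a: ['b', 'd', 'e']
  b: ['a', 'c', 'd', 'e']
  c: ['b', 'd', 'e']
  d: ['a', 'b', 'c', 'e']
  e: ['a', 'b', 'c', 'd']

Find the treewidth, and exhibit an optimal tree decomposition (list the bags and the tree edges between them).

Treewidth 3.
One such decomposition:
Bags: B1 = {b, c, d, e}  B2 = {a, b, d, e}
Tree: B1–B2

Each bag holds 4 vertices, so the decomposition has width 3, which upper-bounds the treewidth. Conversely, {b, c, d, e} is a clique of size 4, and the vertices of any clique must share a bag in every tree decomposition; so some bag has ≥ 4 vertices and tw(G) ≥ 3. Hence tw(G) = 3 exactly.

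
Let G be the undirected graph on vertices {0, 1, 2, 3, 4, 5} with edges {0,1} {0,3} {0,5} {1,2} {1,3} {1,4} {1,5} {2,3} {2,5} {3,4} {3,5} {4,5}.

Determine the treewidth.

3

A width-3 tree decomposition is:
Bags: B1 = {1, 3, 4, 5}  B2 = {1, 2, 3, 5}  B3 = {0, 1, 3, 5}
Tree: B1–B2, B1–B3
Every bag has size at most 4, so the width is 4 − 1 = 3 and tw(G) ≤ 3. Conversely, {0, 1, 3, 5} is a clique of size 4, and the vertices of any clique must share a bag in every tree decomposition; so some bag has ≥ 4 vertices and tw(G) ≥ 3. Hence tw(G) = 3 exactly.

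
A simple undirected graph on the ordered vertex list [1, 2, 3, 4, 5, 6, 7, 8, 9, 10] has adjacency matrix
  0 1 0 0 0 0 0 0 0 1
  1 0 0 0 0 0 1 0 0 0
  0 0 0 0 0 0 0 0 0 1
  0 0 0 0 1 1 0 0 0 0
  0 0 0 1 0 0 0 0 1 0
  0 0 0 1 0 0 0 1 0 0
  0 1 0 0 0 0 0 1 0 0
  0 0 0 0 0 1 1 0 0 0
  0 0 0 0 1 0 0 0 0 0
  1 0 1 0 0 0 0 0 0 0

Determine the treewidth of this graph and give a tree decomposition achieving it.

Treewidth 1.
One optimal decomposition is:
Bags: B1 = {3, 10}  B2 = {1, 10}  B3 = {1, 2}  B4 = {2, 7}  B5 = {7, 8}  B6 = {6, 8}  B7 = {4, 6}  B8 = {4, 5}  B9 = {5, 9}
Tree: B1–B2, B2–B3, B3–B4, B4–B5, B5–B6, B6–B7, B7–B8, B8–B9

The largest bag has 2 vertices, giving width 1; this decomposition certifies tw(G) ≤ 1. Any graph with an edge has treewidth ≥ 1, and G has the edge 3–10. The upper and lower bounds meet at 1, so that is the treewidth.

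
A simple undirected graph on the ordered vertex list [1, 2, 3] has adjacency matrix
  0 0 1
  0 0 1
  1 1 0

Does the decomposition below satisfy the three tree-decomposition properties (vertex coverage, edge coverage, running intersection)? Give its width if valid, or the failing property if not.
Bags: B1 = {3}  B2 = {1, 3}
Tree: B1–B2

No — vertex 2 appears in no bag.

A tree decomposition must satisfy three properties: every vertex lies in some bag; for every edge, both endpoints lie together in some bag; and for every vertex, the bags containing it form a connected subtree. Here vertex 2 appears in no bag, so the decomposition is invalid.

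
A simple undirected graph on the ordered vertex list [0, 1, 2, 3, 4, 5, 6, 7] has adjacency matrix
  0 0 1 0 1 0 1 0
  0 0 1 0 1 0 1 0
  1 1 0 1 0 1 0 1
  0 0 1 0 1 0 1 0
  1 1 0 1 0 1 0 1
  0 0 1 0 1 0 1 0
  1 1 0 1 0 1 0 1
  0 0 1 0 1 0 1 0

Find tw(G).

A width-3 tree decomposition is:
Bags: B1 = {2, 3, 4, 6}  B2 = {2, 4, 6, 7}  B3 = {2, 4, 5, 6}  B4 = {1, 2, 4, 6}  B5 = {0, 2, 4, 6}
Tree: B1–B2, B2–B3, B3–B4, B4–B5
Every bag has size at most 4, so the width is 4 − 1 = 3 and tw(G) ≤ 3. For the lower bound: the 4 vertex sets {2,3}, {6,7}, {4}, {5} are disjoint, each induces a connected subgraph, and every pair is joined by at least one edge of G. Contracting each set to a single vertex therefore yields K_{4} as a minor, and since treewidth is minor-monotone, tw(G) ≥ tw(K_{4}) = 3. Hence tw(G) = 3 exactly.

3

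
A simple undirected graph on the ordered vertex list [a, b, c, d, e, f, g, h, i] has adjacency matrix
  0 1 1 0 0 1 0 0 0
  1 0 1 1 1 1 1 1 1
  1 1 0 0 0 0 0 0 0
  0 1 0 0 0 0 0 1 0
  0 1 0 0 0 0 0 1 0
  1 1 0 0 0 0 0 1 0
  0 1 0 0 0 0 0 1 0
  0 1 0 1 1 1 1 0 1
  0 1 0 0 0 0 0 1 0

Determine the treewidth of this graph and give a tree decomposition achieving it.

Each bag holds 3 vertices, so the decomposition has width 2, which upper-bounds the treewidth. For the lower bound, the 3 vertices {b, d, h} are pairwise adjacent, and any tree decomposition puts a clique entirely inside one bag — forcing width ≥ 2. Therefore the treewidth is 2.

Treewidth 2.
One optimal decomposition is:
Bags: B1 = {b, e, h}  B2 = {b, g, h}  B3 = {b, f, h}  B4 = {a, b, f}  B5 = {b, h, i}  B6 = {b, d, h}  B7 = {a, b, c}
Tree: B1–B2, B1–B3, B3–B4, B1–B5, B2–B6, B4–B7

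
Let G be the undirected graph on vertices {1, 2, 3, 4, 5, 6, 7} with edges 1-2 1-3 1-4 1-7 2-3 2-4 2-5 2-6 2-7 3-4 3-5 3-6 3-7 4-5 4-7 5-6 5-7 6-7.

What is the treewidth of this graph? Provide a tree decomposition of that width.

Treewidth 4.
One such decomposition:
Bags: B1 = {2, 3, 5, 6, 7}  B2 = {2, 3, 4, 5, 7}  B3 = {1, 2, 3, 4, 7}
Tree: B1–B2, B2–B3

The largest bag has 5 vertices, giving width 4; this decomposition certifies tw(G) ≤ 4. Conversely, {1, 2, 3, 4, 7} is a clique of size 5, and the vertices of any clique must share a bag in every tree decomposition; so some bag has ≥ 5 vertices and tw(G) ≥ 4. Combining the bounds, tw(G) = 4.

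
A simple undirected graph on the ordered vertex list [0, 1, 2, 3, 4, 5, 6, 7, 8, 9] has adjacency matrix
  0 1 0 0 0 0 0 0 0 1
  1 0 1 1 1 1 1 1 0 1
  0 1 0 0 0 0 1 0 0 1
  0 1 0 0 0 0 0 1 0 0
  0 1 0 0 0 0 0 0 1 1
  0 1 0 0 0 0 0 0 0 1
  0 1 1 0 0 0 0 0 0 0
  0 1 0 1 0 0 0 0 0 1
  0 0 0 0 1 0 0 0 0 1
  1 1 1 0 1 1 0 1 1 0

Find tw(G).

2

A width-2 tree decomposition is:
Bags: B1 = {1, 2, 9}  B2 = {0, 1, 9}  B3 = {1, 4, 9}  B4 = {1, 5, 9}  B5 = {4, 8, 9}  B6 = {1, 7, 9}  B7 = {1, 3, 7}  B8 = {1, 2, 6}
Tree: B1–B2, B1–B3, B2–B4, B3–B5, B2–B6, B6–B7, B1–B8
Each bag holds 3 vertices, so the decomposition has width 2, which upper-bounds the treewidth. Conversely, {4, 8, 9} is a clique of size 3, and the vertices of any clique must share a bag in every tree decomposition; so some bag has ≥ 3 vertices and tw(G) ≥ 2. The upper and lower bounds meet at 2, so that is the treewidth.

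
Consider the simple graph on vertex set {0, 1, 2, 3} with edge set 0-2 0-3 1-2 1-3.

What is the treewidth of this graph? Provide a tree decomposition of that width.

Treewidth 2.
Bags: B1 = {0, 1, 3}  B2 = {0, 1, 2}
Tree: B1–B2

The largest bag has 3 vertices, giving width 2; this decomposition certifies tw(G) ≤ 2. For the lower bound, G contains the cycle 0–3–1–2–0, so G is not a forest; only forests have treewidth ≤ 1, hence tw(G) ≥ 2. Combining the bounds, tw(G) = 2.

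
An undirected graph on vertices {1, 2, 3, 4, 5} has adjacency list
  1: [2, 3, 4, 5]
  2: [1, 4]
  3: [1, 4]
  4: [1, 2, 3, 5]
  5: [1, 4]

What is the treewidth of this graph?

A width-2 tree decomposition is:
Bags: B1 = {1, 3, 4}  B2 = {1, 2, 4}  B3 = {1, 4, 5}
Tree: B1–B2, B2–B3
The largest bag has 3 vertices, giving width 2; this decomposition certifies tw(G) ≤ 2. For the lower bound, the 3 vertices {1, 2, 4} are pairwise adjacent, and any tree decomposition puts a clique entirely inside one bag — forcing width ≥ 2. Hence tw(G) = 2 exactly.

2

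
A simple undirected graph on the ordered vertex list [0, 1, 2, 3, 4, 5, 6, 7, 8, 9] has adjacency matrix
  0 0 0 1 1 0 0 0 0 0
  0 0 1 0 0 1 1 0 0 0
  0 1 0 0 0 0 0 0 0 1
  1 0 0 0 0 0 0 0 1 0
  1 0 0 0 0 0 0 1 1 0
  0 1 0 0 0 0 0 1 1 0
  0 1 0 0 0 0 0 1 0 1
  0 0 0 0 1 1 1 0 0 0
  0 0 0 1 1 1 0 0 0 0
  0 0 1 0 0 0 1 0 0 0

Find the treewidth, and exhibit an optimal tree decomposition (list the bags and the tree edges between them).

The largest bag has 3 vertices, giving width 2; this decomposition certifies tw(G) ≤ 2. The edges 2–9–6–1–2 form a cycle, so G is not a tree and its treewidth is at least 2. Therefore the treewidth is 2.

Treewidth 2.
Bags: B1 = {1, 2, 9}  B2 = {1, 6, 9}  B3 = {1, 5, 6}  B4 = {5, 6, 7}  B5 = {5, 7, 8}  B6 = {4, 7, 8}  B7 = {3, 4, 8}  B8 = {0, 3, 4}
Tree: B1–B2, B2–B3, B3–B4, B4–B5, B5–B6, B6–B7, B7–B8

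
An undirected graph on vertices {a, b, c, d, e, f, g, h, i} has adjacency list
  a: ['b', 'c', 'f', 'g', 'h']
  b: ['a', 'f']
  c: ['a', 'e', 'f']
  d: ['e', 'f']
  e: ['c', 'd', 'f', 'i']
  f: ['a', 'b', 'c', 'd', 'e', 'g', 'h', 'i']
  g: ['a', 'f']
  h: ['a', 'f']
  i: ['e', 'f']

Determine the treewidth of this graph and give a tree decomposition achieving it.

Treewidth 2.
Bags: B1 = {e, f, i}  B2 = {d, e, f}  B3 = {c, e, f}  B4 = {a, c, f}  B5 = {a, b, f}  B6 = {a, f, h}  B7 = {a, f, g}
Tree: B1–B2, B2–B3, B3–B4, B4–B5, B5–B6, B5–B7

Each bag holds 3 vertices, so the decomposition has width 2, which upper-bounds the treewidth. For the lower bound, the 3 vertices {d, e, f} are pairwise adjacent, and any tree decomposition puts a clique entirely inside one bag — forcing width ≥ 2. Therefore the treewidth is 2.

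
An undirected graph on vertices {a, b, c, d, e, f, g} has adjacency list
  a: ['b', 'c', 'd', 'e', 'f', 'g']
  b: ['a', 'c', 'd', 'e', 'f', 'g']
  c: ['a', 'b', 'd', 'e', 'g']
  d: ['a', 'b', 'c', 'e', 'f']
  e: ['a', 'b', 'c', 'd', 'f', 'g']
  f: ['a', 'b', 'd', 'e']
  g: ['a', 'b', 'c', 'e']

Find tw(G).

4

A width-4 tree decomposition is:
Bags: B1 = {a, b, c, d, e}  B2 = {a, b, c, e, g}  B3 = {a, b, d, e, f}
Tree: B1–B2, B1–B3
The largest bag has 5 vertices, giving width 4; this decomposition certifies tw(G) ≤ 4. On the other hand G contains the 5-clique {a, b, c, d, e}. A clique must lie in a single bag of any decomposition, so no decomposition can have width below 4. Hence tw(G) = 4 exactly.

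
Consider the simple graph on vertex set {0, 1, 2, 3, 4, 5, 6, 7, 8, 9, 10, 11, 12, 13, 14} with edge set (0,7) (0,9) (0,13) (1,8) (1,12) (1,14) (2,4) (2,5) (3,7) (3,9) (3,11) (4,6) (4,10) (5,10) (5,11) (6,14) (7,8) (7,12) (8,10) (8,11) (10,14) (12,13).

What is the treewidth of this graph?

3

A width-3 tree decomposition is:
Bags: B1 = {2, 4, 6, 14}  B2 = {2, 4, 10, 14}  B3 = {2, 5, 10, 14}  B4 = {1, 5, 10, 14}  B5 = {1, 5, 8, 10}  B6 = {1, 5, 8, 11}  B7 = {1, 8, 11, 12}  B8 = {7, 8, 11, 12}  B9 = {3, 7, 11, 12}  B10 = {3, 7, 12, 13}  B11 = {0, 3, 7, 13}  B12 = {0, 3, 9, 13}
Tree: B1–B2, B2–B3, B3–B4, B4–B5, B5–B6, B6–B7, B7–B8, B8–B9, B9–B10, B10–B11, B11–B12
Each bag holds 4 vertices, so the decomposition has width 3, which upper-bounds the treewidth. For the lower bound: the 4 vertex sets {2,4,6}, {14}, {10}, {1,5,8,11} are disjoint, each induces a connected subgraph, and every pair is joined by at least one edge of G. Contracting each set to a single vertex therefore yields K_{4} as a minor, and since treewidth is minor-monotone, tw(G) ≥ tw(K_{4}) = 3. Therefore the treewidth is 3.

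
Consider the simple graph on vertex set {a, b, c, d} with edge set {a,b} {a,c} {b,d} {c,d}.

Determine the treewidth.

A width-2 tree decomposition is:
Bags: B1 = {b, c, d}  B2 = {a, b, c}
Tree: B1–B2
Each bag holds 3 vertices, so the decomposition has width 2, which upper-bounds the treewidth. The edges c–d–b–a–c form a cycle, so G is not a tree and its treewidth is at least 2. Therefore the treewidth is 2.

2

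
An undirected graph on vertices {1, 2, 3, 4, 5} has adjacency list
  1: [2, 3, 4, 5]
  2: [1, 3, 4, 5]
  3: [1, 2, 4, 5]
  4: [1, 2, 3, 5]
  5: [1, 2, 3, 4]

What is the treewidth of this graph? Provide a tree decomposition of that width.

Treewidth 4.
One such decomposition:
Bags: B1 = {1, 2, 3, 4, 5}
Tree: (single bag)

A single bag containing all 5 vertices is trivially a valid decomposition of width 4. For the lower bound, the 5 vertices {1, 2, 3, 4, 5} are pairwise adjacent, and any tree decomposition puts a clique entirely inside one bag — forcing width ≥ 4. The upper and lower bounds meet at 4, so that is the treewidth.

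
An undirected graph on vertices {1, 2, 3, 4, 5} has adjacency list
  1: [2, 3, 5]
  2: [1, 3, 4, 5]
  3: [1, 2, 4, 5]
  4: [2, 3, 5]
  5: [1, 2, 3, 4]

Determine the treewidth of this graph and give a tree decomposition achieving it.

Treewidth 3.
Bags: B1 = {1, 2, 3, 5}  B2 = {2, 3, 4, 5}
Tree: B1–B2

The largest bag has 4 vertices, giving width 3; this decomposition certifies tw(G) ≤ 3. On the other hand G contains the 4-clique {1, 2, 3, 5}. A clique must lie in a single bag of any decomposition, so no decomposition can have width below 3. Therefore the treewidth is 3.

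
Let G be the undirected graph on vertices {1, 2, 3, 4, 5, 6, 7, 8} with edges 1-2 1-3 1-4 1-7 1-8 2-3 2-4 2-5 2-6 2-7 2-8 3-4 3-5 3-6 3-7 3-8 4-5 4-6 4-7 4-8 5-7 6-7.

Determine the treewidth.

A width-4 tree decomposition is:
Bags: B1 = {1, 2, 3, 4, 7}  B2 = {1, 2, 3, 4, 8}  B3 = {2, 3, 4, 5, 7}  B4 = {2, 3, 4, 6, 7}
Tree: B1–B2, B1–B3, B3–B4
Each bag holds 5 vertices, so the decomposition has width 4, which upper-bounds the treewidth. Conversely, {1, 2, 3, 4, 8} is a clique of size 5, and the vertices of any clique must share a bag in every tree decomposition; so some bag has ≥ 5 vertices and tw(G) ≥ 4. Hence tw(G) = 4 exactly.

4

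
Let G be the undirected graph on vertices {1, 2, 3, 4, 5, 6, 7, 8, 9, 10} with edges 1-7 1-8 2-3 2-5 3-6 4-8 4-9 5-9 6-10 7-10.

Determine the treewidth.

A width-2 tree decomposition is:
Bags: B1 = {3, 6, 10}  B2 = {2, 3, 10}  B3 = {2, 5, 10}  B4 = {5, 9, 10}  B5 = {4, 9, 10}  B6 = {4, 8, 10}  B7 = {1, 8, 10}  B8 = {1, 7, 10}
Tree: B1–B2, B2–B3, B3–B4, B4–B5, B5–B6, B6–B7, B7–B8
Each bag holds 3 vertices, so the decomposition has width 2, which upper-bounds the treewidth. Since 10–6–3–2–5–9–4–8–1–7–10 is a cycle in G, G is not acyclic. Forests are exactly the graphs of treewidth ≤ 1, so tw(G) ≥ 2. Hence tw(G) = 2 exactly.

2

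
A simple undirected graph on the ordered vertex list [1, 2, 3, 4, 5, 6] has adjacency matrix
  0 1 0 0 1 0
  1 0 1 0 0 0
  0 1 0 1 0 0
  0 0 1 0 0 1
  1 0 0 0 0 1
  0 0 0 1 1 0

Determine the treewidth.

A width-2 tree decomposition is:
Bags: B1 = {3, 4, 6}  B2 = {3, 5, 6}  B3 = {1, 3, 5}  B4 = {1, 2, 3}
Tree: B1–B2, B2–B3, B3–B4
Each bag holds 3 vertices, so the decomposition has width 2, which upper-bounds the treewidth. For the lower bound, G contains the cycle 3–4–6–5–1–2–3, so G is not a forest; only forests have treewidth ≤ 1, hence tw(G) ≥ 2. The upper and lower bounds meet at 2, so that is the treewidth.

2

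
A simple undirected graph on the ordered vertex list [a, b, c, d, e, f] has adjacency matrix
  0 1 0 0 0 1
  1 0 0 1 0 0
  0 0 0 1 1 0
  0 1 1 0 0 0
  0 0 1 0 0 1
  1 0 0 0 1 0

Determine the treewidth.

2

A width-2 tree decomposition is:
Bags: B1 = {c, e, f}  B2 = {c, d, f}  B3 = {b, d, f}  B4 = {a, b, f}
Tree: B1–B2, B2–B3, B3–B4
Each bag holds 3 vertices, so the decomposition has width 2, which upper-bounds the treewidth. The edges f–e–c–d–b–a–f form a cycle, so G is not a tree and its treewidth is at least 2. Hence tw(G) = 2 exactly.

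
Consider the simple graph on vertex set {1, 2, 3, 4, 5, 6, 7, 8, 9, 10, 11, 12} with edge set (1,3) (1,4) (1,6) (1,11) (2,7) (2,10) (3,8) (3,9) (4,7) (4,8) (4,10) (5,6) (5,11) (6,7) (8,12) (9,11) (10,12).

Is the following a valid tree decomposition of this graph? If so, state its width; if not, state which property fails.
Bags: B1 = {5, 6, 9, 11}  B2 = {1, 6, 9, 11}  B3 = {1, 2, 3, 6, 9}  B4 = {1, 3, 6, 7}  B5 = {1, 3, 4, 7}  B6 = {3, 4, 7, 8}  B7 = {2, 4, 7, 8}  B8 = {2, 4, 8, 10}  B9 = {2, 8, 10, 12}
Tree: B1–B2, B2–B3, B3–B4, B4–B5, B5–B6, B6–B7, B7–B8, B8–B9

No — bags containing vertex 2 are not connected in the tree.

A tree decomposition must satisfy three properties: every vertex lies in some bag; for every edge, both endpoints lie together in some bag; and for every vertex, the bags containing it form a connected subtree. Here bags containing vertex 2 are not connected in the tree, so the decomposition is invalid.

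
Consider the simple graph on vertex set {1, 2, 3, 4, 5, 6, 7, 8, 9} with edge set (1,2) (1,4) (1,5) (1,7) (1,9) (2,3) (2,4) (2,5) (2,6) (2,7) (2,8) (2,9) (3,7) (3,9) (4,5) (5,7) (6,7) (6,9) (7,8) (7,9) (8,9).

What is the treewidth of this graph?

A width-3 tree decomposition is:
Bags: B1 = {2, 6, 7, 9}  B2 = {1, 2, 7, 9}  B3 = {1, 2, 5, 7}  B4 = {2, 3, 7, 9}  B5 = {1, 2, 4, 5}  B6 = {2, 7, 8, 9}
Tree: B1–B2, B2–B3, B2–B4, B3–B5, B1–B6
The largest bag has 4 vertices, giving width 3; this decomposition certifies tw(G) ≤ 3. For the lower bound, the 4 vertices {1, 2, 4, 5} are pairwise adjacent, and any tree decomposition puts a clique entirely inside one bag — forcing width ≥ 3. Hence tw(G) = 3 exactly.

3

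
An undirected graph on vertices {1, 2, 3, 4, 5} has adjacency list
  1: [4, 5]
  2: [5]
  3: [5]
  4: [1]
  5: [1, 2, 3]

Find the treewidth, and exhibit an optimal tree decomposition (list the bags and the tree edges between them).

Each bag holds 2 vertices, so the decomposition has width 1, which upper-bounds the treewidth. G has an edge, so its treewidth is at least 1. Hence tw(G) = 1 exactly.

Treewidth 1.
One optimal decomposition is:
Bags: B1 = {2, 5}  B2 = {1, 5}  B3 = {3, 5}  B4 = {1, 4}
Tree: B1–B2, B1–B3, B2–B4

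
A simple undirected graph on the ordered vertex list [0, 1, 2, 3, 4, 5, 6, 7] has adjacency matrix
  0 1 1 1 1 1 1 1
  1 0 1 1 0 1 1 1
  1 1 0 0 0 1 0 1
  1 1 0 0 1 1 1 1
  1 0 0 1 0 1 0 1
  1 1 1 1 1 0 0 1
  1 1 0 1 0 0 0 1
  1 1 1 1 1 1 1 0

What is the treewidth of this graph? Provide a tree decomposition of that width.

Treewidth 4.
One such decomposition:
Bags: B1 = {0, 1, 3, 5, 7}  B2 = {0, 1, 3, 6, 7}  B3 = {0, 3, 4, 5, 7}  B4 = {0, 1, 2, 5, 7}
Tree: B1–B2, B1–B3, B1–B4

The largest bag has 5 vertices, giving width 4; this decomposition certifies tw(G) ≤ 4. On the other hand G contains the 5-clique {0, 1, 2, 5, 7}. A clique must lie in a single bag of any decomposition, so no decomposition can have width below 4. Therefore the treewidth is 4.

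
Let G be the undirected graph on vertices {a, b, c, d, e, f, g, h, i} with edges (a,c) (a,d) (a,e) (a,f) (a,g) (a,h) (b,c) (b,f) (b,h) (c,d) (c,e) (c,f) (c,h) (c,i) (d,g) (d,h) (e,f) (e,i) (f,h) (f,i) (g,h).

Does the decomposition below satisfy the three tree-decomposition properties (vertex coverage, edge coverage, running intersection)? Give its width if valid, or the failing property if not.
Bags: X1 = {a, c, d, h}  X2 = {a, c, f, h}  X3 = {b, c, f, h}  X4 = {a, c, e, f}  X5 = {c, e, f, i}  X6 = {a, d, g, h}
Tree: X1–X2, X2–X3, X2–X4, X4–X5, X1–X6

Yes; width 3.

Vertex coverage: the bags together contain {a, b, c, d, e, f, g, h, i}, the full vertex set. Edge coverage: each edge of G has both endpoints in at least one bag. Running intersection: for every vertex, the bags containing it form a connected subtree. All three properties hold, so this is a valid tree decomposition of width max|bag| − 1 = 3, and hence tw(G) ≤ 3.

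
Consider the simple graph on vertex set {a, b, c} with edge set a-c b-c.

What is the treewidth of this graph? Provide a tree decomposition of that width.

Every bag has size at most 2, so the width is 2 − 1 = 1 and tw(G) ≤ 1. Since G has at least one edge (e.g. c–b), it is not an edgeless graph, so tw(G) ≥ 1. Hence tw(G) = 1 exactly.

Treewidth 1.
One such decomposition:
Bags: B1 = {b, c}  B2 = {a, c}
Tree: B1–B2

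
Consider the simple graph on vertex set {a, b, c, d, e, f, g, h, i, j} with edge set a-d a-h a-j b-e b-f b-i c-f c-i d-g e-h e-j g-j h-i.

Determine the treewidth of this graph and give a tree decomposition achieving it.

Every bag has size at most 3, so the width is 3 − 1 = 2 and tw(G) ≤ 2. The edges c–f–b–i–c form a cycle, so G is not a tree and its treewidth is at least 2. Therefore the treewidth is 2.

Treewidth 2.
One optimal decomposition is:
Bags: B1 = {c, f, i}  B2 = {b, f, i}  B3 = {b, h, i}  B4 = {b, e, h}  B5 = {a, e, h}  B6 = {a, e, j}  B7 = {a, d, j}  B8 = {d, g, j}
Tree: B1–B2, B2–B3, B3–B4, B4–B5, B5–B6, B6–B7, B7–B8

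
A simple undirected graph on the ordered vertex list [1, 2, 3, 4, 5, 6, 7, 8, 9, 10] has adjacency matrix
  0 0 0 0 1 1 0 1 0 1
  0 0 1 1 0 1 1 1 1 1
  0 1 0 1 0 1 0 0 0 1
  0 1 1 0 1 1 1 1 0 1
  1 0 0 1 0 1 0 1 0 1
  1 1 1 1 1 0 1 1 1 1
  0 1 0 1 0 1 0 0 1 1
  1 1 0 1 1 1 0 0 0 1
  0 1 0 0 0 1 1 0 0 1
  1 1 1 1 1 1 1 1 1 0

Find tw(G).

A width-4 tree decomposition is:
Bags: B1 = {4, 5, 6, 8, 10}  B2 = {2, 4, 6, 8, 10}  B3 = {2, 3, 4, 6, 10}  B4 = {2, 4, 6, 7, 10}  B5 = {1, 5, 6, 8, 10}  B6 = {2, 6, 7, 9, 10}
Tree: B1–B2, B2–B3, B2–B4, B1–B5, B4–B6
Each bag holds 5 vertices, so the decomposition has width 4, which upper-bounds the treewidth. For the lower bound, the 5 vertices {1, 5, 6, 8, 10} are pairwise adjacent, and any tree decomposition puts a clique entirely inside one bag — forcing width ≥ 4. The upper and lower bounds meet at 4, so that is the treewidth.

4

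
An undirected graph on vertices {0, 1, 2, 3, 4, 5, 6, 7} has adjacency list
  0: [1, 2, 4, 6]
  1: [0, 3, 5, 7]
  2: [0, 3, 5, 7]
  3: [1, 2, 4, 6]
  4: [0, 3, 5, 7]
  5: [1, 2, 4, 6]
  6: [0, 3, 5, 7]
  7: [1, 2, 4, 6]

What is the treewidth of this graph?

4

A width-4 tree decomposition is:
Bags: B1 = {0, 1, 2, 4, 6}  B2 = {1, 2, 4, 5, 6}  B3 = {1, 2, 4, 6, 7}  B4 = {1, 2, 3, 4, 6}
Tree: B1–B2, B2–B3, B3–B4
Every bag has size at most 5, so the width is 5 − 1 = 4 and tw(G) ≤ 4. For the lower bound: the 5 vertex sets {0,6}, {4,5}, {2,7}, {1}, {3} are disjoint, each induces a connected subgraph, and every pair is joined by at least one edge of G. Contracting each set to a single vertex therefore yields K_{5} as a minor, and since treewidth is minor-monotone, tw(G) ≥ tw(K_{5}) = 4. Hence tw(G) = 4 exactly.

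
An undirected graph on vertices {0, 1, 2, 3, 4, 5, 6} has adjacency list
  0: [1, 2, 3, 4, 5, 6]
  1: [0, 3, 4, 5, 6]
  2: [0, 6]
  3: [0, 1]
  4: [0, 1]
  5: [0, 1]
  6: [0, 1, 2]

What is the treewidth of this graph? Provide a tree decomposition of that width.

Treewidth 2.
Bags: B1 = {0, 2, 6}  B2 = {0, 1, 6}  B3 = {0, 1, 3}  B4 = {0, 1, 5}  B5 = {0, 1, 4}
Tree: B1–B2, B2–B3, B3–B4, B3–B5

Each bag holds 3 vertices, so the decomposition has width 2, which upper-bounds the treewidth. Conversely, {0, 1, 3} is a clique of size 3, and the vertices of any clique must share a bag in every tree decomposition; so some bag has ≥ 3 vertices and tw(G) ≥ 2. Combining the bounds, tw(G) = 2.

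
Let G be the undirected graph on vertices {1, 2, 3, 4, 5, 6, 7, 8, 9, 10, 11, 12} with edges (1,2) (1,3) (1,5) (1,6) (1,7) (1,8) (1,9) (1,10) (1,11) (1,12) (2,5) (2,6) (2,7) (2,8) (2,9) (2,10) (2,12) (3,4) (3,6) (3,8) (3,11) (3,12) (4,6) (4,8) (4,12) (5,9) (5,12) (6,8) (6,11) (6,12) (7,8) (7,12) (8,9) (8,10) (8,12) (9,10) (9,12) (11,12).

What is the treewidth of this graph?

A width-4 tree decomposition is:
Bags: B1 = {1, 2, 8, 9, 12}  B2 = {1, 2, 6, 8, 12}  B3 = {1, 3, 6, 8, 12}  B4 = {1, 2, 5, 9, 12}  B5 = {1, 3, 6, 11, 12}  B6 = {1, 2, 7, 8, 12}  B7 = {3, 4, 6, 8, 12}  B8 = {1, 2, 8, 9, 10}
Tree: B1–B2, B2–B3, B1–B4, B3–B5, B1–B6, B3–B7, B1–B8
The largest bag has 5 vertices, giving width 4; this decomposition certifies tw(G) ≤ 4. Conversely, {1, 2, 8, 9, 10} is a clique of size 5, and the vertices of any clique must share a bag in every tree decomposition; so some bag has ≥ 5 vertices and tw(G) ≥ 4. Hence tw(G) = 4 exactly.

4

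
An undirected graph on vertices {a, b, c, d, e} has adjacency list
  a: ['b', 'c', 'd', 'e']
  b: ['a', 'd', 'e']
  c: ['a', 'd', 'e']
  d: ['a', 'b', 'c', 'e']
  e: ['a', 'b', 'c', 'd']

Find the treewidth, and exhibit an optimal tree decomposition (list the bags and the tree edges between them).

Every bag has size at most 4, so the width is 4 − 1 = 3 and tw(G) ≤ 3. Conversely, {a, c, d, e} is a clique of size 4, and the vertices of any clique must share a bag in every tree decomposition; so some bag has ≥ 4 vertices and tw(G) ≥ 3. Therefore the treewidth is 3.

Treewidth 3.
Bags: B1 = {a, c, d, e}  B2 = {a, b, d, e}
Tree: B1–B2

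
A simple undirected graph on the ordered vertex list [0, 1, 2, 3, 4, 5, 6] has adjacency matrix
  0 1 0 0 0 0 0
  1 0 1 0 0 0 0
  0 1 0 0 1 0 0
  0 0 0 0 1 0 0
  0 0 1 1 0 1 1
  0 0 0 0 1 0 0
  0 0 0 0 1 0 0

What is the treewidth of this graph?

A width-1 tree decomposition is:
Bags: B1 = {4, 5}  B2 = {2, 4}  B3 = {1, 2}  B4 = {4, 6}  B5 = {0, 1}  B6 = {3, 4}
Tree: B1–B2, B2–B3, B2–B4, B3–B5, B1–B6
The largest bag has 2 vertices, giving width 1; this decomposition certifies tw(G) ≤ 1. Since G has at least one edge (e.g. 5–4), it is not an edgeless graph, so tw(G) ≥ 1. The upper and lower bounds meet at 1, so that is the treewidth.

1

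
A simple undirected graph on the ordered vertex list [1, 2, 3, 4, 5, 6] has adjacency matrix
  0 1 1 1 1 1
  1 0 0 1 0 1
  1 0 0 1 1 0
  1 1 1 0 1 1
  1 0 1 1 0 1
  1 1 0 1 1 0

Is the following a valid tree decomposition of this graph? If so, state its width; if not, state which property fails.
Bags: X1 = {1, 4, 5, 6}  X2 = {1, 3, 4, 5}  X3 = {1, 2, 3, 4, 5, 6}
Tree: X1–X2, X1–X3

No — bags containing vertex 3 are not connected in the tree.

A tree decomposition must satisfy three properties: every vertex lies in some bag; for every edge, both endpoints lie together in some bag; and for every vertex, the bags containing it form a connected subtree. Here bags containing vertex 3 are not connected in the tree, so the decomposition is invalid.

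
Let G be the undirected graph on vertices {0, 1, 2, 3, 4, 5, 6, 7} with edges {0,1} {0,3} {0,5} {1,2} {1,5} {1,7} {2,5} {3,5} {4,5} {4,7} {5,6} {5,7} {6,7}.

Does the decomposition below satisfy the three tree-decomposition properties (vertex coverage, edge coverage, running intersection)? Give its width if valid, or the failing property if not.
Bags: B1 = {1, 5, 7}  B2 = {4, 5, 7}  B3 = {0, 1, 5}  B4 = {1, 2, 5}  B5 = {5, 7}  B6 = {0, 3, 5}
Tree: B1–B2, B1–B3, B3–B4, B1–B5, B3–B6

No — vertex 6 appears in no bag.

A tree decomposition must satisfy three properties: every vertex lies in some bag; for every edge, both endpoints lie together in some bag; and for every vertex, the bags containing it form a connected subtree. Here vertex 6 appears in no bag, so the decomposition is invalid.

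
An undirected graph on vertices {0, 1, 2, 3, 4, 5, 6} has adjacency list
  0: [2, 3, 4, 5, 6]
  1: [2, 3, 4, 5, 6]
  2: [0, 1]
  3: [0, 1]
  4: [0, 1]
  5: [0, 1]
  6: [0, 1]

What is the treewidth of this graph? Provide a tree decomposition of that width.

Treewidth 2.
One optimal decomposition is:
Bags: B1 = {0, 1, 5}  B2 = {0, 1, 4}  B3 = {0, 1, 3}  B4 = {0, 1, 2}  B5 = {0, 1, 6}
Tree: B1–B2, B2–B3, B3–B4, B4–B5

Every bag has size at most 3, so the width is 3 − 1 = 2 and tw(G) ≤ 2. Since 1–5–0–4–1 is a cycle in G, G is not acyclic. Forests are exactly the graphs of treewidth ≤ 1, so tw(G) ≥ 2. The upper and lower bounds meet at 2, so that is the treewidth.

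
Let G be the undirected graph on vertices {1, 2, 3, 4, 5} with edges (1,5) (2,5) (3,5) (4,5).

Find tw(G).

1

A width-1 tree decomposition is:
Bags: B1 = {3, 5}  B2 = {1, 5}  B3 = {2, 5}  B4 = {4, 5}
Tree: B1–B2, B1–B3, B3–B4
Every bag has size at most 2, so the width is 2 − 1 = 1 and tw(G) ≤ 1. Any graph with an edge has treewidth ≥ 1, and G has the edge 5–3. Therefore the treewidth is 1.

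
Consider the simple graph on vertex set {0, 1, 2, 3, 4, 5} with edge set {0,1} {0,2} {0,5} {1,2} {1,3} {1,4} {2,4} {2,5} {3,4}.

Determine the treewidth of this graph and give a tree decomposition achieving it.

Treewidth 2.
One optimal decomposition is:
Bags: B1 = {1, 2, 4}  B2 = {0, 1, 2}  B3 = {1, 3, 4}  B4 = {0, 2, 5}
Tree: B1–B2, B1–B3, B2–B4

The largest bag has 3 vertices, giving width 2; this decomposition certifies tw(G) ≤ 2. On the other hand G contains the 3-clique {0, 1, 2}. A clique must lie in a single bag of any decomposition, so no decomposition can have width below 2. Hence tw(G) = 2 exactly.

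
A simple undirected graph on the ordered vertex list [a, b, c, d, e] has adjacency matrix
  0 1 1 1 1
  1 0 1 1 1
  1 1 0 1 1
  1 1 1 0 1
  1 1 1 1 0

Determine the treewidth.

4

A width-4 tree decomposition is:
Bags: B1 = {a, b, c, d, e}
Tree: (single bag)
With just one bag of size 5, the width is 5 − 1 = 4, so tw(G) ≤ 4. For the lower bound, the 5 vertices {a, b, c, d, e} are pairwise adjacent, and any tree decomposition puts a clique entirely inside one bag — forcing width ≥ 4. Combining the bounds, tw(G) = 4.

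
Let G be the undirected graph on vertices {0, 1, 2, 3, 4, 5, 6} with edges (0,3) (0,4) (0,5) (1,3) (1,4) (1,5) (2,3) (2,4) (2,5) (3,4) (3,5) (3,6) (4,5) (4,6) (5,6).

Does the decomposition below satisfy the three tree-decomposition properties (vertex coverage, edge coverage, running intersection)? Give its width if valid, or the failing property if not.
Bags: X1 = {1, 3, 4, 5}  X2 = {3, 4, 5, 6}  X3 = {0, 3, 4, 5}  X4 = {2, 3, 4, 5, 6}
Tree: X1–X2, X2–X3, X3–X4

A tree decomposition must satisfy three properties: every vertex lies in some bag; for every edge, both endpoints lie together in some bag; and for every vertex, the bags containing it form a connected subtree. Here bags containing vertex 6 are not connected in the tree, so the decomposition is invalid.

No — bags containing vertex 6 are not connected in the tree.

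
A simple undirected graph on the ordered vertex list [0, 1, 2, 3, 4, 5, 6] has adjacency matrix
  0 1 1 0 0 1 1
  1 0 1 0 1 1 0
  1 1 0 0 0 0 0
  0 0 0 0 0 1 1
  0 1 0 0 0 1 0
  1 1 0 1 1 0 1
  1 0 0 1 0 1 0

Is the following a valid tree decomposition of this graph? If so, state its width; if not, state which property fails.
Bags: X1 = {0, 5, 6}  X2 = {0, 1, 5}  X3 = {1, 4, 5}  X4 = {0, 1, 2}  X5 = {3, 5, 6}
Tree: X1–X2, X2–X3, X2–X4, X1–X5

Every vertex of G appears in some bag (union = {0, 1, 2, 3, 4, 5, 6}); every edge is covered by a bag; and for each vertex v the set of bags containing v is connected in the bag tree. The decomposition is therefore valid. The largest bag has 3 vertices, so the width is 2.

Yes; width 2.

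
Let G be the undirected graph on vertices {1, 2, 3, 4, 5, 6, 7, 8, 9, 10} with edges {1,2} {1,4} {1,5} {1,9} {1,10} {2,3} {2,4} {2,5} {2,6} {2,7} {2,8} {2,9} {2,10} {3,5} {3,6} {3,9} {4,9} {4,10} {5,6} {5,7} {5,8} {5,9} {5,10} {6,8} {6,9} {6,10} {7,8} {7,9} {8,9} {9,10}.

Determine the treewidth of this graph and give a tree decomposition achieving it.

The largest bag has 5 vertices, giving width 4; this decomposition certifies tw(G) ≤ 4. On the other hand G contains the 5-clique {1, 2, 4, 9, 10}. A clique must lie in a single bag of any decomposition, so no decomposition can have width below 4. Therefore the treewidth is 4.

Treewidth 4.
One such decomposition:
Bags: B1 = {2, 5, 6, 9, 10}  B2 = {2, 3, 5, 6, 9}  B3 = {1, 2, 5, 9, 10}  B4 = {1, 2, 4, 9, 10}  B5 = {2, 5, 6, 8, 9}  B6 = {2, 5, 7, 8, 9}
Tree: B1–B2, B1–B3, B3–B4, B2–B5, B5–B6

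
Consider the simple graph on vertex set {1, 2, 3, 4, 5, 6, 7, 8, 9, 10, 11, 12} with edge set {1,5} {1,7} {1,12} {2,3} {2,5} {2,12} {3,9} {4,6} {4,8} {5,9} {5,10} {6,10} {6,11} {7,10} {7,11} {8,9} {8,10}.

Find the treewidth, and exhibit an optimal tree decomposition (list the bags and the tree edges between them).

Treewidth 3.
Bags: B1 = {4, 6, 8, 11}  B2 = {6, 8, 10, 11}  B3 = {7, 8, 10, 11}  B4 = {7, 8, 9, 10}  B5 = {5, 7, 9, 10}  B6 = {1, 5, 7, 9}  B7 = {1, 3, 5, 9}  B8 = {1, 2, 3, 5}  B9 = {1, 2, 3, 12}
Tree: B1–B2, B2–B3, B3–B4, B4–B5, B5–B6, B6–B7, B7–B8, B8–B9

Each bag holds 4 vertices, so the decomposition has width 3, which upper-bounds the treewidth. For the lower bound: the 4 vertex sets {4,6,11}, {8}, {10}, {1,5,7,9} are disjoint, each induces a connected subgraph, and every pair is joined by at least one edge of G. Contracting each set to a single vertex therefore yields K_{4} as a minor, and since treewidth is minor-monotone, tw(G) ≥ tw(K_{4}) = 3. The upper and lower bounds meet at 3, so that is the treewidth.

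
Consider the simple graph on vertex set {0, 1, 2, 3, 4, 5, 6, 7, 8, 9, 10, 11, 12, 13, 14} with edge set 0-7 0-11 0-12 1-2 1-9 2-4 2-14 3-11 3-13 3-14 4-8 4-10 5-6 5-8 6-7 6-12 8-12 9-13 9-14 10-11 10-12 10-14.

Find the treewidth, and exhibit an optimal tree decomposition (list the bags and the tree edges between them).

The largest bag has 4 vertices, giving width 3; this decomposition certifies tw(G) ≤ 3. For the lower bound: the 4 vertex sets {1,9,13}, {3}, {14}, {2,4,10,11} are disjoint, each induces a connected subgraph, and every pair is joined by at least one edge of G. Contracting each set to a single vertex therefore yields K_{4} as a minor, and since treewidth is minor-monotone, tw(G) ≥ tw(K_{4}) = 3. Combining the bounds, tw(G) = 3.

Treewidth 3.
One optimal decomposition is:
Bags: B1 = {1, 3, 9, 13}  B2 = {1, 3, 9, 14}  B3 = {1, 2, 3, 14}  B4 = {2, 3, 11, 14}  B5 = {2, 10, 11, 14}  B6 = {2, 4, 10, 11}  B7 = {0, 4, 10, 11}  B8 = {0, 4, 10, 12}  B9 = {0, 4, 8, 12}  B10 = {0, 7, 8, 12}  B11 = {6, 7, 8, 12}  B12 = {5, 6, 7, 8}
Tree: B1–B2, B2–B3, B3–B4, B4–B5, B5–B6, B6–B7, B7–B8, B8–B9, B9–B10, B10–B11, B11–B12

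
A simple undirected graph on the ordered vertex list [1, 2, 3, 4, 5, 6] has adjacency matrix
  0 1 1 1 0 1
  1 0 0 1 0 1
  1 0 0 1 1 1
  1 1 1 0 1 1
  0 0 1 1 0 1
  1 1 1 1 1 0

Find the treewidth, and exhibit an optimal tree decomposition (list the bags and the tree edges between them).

Each bag holds 4 vertices, so the decomposition has width 3, which upper-bounds the treewidth. For the lower bound, the 4 vertices {1, 2, 4, 6} are pairwise adjacent, and any tree decomposition puts a clique entirely inside one bag — forcing width ≥ 3. Hence tw(G) = 3 exactly.

Treewidth 3.
One optimal decomposition is:
Bags: B1 = {3, 4, 5, 6}  B2 = {1, 3, 4, 6}  B3 = {1, 2, 4, 6}
Tree: B1–B2, B2–B3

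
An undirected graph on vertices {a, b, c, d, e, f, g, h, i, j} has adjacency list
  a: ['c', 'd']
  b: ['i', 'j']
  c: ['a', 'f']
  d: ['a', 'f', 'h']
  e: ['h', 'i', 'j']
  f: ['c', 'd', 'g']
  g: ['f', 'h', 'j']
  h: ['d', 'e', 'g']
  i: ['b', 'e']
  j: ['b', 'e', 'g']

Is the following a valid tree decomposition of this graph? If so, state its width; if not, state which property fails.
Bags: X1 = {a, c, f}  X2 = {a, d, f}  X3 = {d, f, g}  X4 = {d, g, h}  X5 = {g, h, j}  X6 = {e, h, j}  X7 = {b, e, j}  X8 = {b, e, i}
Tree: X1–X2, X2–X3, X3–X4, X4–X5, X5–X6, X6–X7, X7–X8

Checking the three conditions: (i) the bags cover all of {a, b, c, d, e, f, g, h, i, j}; (ii) for each edge, some bag contains both endpoints; (iii) the bags containing any fixed vertex form a subtree. All hold, so the decomposition is valid with width 3 − 1 = 2.

Yes; width 2.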